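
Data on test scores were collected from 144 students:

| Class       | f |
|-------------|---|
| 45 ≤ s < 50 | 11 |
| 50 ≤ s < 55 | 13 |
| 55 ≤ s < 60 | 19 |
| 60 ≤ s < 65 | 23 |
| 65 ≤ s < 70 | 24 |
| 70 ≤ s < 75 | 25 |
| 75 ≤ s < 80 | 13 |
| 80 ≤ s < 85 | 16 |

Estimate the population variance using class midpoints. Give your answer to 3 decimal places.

Midpoints: 47.5, 52.5, 57.5, 62.5, 67.5, 72.5, 77.5, 82.5
n = 144, Σfm = 9495, mean = 65.9375
Σfm² = 641050
Σf(m − x̄)² = Σfm² − (Σfm)²/n = 641050 − 9495²/144 = 14973.4375
Population variance = 14973.4375 / 144 = 103.9822

103.982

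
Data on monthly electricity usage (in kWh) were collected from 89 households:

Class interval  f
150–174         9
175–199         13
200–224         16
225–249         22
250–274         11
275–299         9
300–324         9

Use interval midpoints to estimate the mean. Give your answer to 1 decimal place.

233.3

Midpoints: 162, 187, 212, 237, 262, 287, 312
Σfm = 9×162 + 13×187 + 16×212 + 22×237 + 11×262 + 9×287 + 9×312 = 20768
n = Σf = 89
Mean = 20768 / 89 = 233.3483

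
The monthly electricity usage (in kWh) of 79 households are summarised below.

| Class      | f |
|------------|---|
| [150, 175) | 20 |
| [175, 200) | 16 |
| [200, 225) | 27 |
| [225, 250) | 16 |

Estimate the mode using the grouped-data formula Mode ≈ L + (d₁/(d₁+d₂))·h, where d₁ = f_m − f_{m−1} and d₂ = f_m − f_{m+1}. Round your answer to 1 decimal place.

212.5

Modal class: [200, 225) (highest frequency 27).
d₁ = 27 − 16 = 11, d₂ = 27 − 16 = 11
Mode ≈ 200 + (11/(11+11)) × 25 = 200 + 12.5000 = 212.5000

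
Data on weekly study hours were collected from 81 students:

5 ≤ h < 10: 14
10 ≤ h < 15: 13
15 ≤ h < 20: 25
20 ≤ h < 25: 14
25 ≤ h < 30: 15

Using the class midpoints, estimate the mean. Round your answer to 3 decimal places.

Midpoints: 7.5, 12.5, 17.5, 22.5, 27.5
Σfm = 14×7.5 + 13×12.5 + 25×17.5 + 14×22.5 + 15×27.5 = 1432.5
n = Σf = 81
Mean = 1432.5 / 81 = 17.6852

17.685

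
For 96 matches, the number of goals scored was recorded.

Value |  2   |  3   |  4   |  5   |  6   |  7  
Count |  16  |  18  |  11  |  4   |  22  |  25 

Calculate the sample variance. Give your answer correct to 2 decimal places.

Values: 2, 3, 4, 5, 6, 7
n = 96, Σfx = 457, mean = 4.7604
Σfx² = 2519
Σf(x − x̄)² = Σfx² − (Σfx)²/n = 2519 − 457²/96 = 343.4896
Sample variance = 343.4896 / 95 = 3.6157

3.62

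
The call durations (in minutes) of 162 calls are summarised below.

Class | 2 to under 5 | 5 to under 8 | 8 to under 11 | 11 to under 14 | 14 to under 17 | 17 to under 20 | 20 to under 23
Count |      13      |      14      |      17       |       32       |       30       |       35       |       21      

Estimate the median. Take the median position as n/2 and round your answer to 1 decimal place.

14.5

Cumulative frequencies: 13, 27, 44, 76, 106, 141, 162
n = 162; position = n/2 = 81.
This falls in the class 14 to under 17: L = 14, F = 76, f = 30, h = 3.
Median ≈ 14 + ((81 − 76) / 30) × 3 = 14.5000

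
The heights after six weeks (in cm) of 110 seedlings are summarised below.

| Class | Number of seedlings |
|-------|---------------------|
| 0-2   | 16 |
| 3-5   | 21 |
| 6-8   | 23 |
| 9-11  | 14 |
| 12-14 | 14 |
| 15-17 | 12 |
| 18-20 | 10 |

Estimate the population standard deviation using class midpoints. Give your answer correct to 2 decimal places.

Midpoints: 1, 4, 7, 10, 13, 16, 19
n = 110, Σfm = 965, mean = 8.7727
Σfm² = 11927
Σf(m − x̄)² = Σfm² − (Σfm)²/n = 11927 − 965²/110 = 3461.3182
Population variance = 3461.3182 / 110 = 31.4665
Standard deviation = √31.4665 = 5.6095

5.61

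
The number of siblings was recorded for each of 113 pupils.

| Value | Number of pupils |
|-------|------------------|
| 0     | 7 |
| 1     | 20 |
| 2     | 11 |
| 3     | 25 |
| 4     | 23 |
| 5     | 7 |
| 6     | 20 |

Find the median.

3

Cumulative frequencies: 7, 27, 38, 63, 86, 93, 113
n = 113, so the median is the value in position (n+1)/2 = 57.
Position 57 falls at value 3.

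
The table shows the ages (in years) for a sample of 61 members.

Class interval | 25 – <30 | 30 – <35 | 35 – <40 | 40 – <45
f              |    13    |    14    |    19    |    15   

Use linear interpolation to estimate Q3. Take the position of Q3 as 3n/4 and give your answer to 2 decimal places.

39.93

Cumulative frequencies: 13, 27, 46, 61
n = 61; position = 3n/4 = 45.75.
This falls in the class 35 – <40: L = 35, F = 27, f = 19, h = 5.
Upper quartile ≈ 35 + ((45.75 − 27) / 19) × 5 = 39.9342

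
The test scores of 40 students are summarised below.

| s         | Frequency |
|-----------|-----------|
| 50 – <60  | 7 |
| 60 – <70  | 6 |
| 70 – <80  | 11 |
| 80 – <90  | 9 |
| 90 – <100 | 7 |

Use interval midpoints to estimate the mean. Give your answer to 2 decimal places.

Midpoints: 55, 65, 75, 85, 95
Σfm = 7×55 + 6×65 + 11×75 + 9×85 + 7×95 = 3030
n = Σf = 40
Mean = 3030 / 40 = 75.7500

75.75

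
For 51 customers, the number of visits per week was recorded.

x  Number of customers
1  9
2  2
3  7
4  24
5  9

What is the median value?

4

Cumulative frequencies: 9, 11, 18, 42, 51
n = 51, so the median is the value in position (n+1)/2 = 26.
Position 26 falls at value 4.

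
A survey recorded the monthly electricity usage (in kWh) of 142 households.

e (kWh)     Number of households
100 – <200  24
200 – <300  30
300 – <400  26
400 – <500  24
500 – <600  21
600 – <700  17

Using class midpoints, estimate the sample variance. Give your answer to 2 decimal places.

Midpoints: 150, 250, 350, 450, 550, 650
n = 142, Σfm = 53600, mean = 377.4648
Σfm² = 23995000
Σf(m − x̄)² = Σfm² − (Σfm)²/n = 23995000 − 53600²/142 = 3762887.3239
Sample variance = 3762887.3239 / 141 = 26687.1441

26687.14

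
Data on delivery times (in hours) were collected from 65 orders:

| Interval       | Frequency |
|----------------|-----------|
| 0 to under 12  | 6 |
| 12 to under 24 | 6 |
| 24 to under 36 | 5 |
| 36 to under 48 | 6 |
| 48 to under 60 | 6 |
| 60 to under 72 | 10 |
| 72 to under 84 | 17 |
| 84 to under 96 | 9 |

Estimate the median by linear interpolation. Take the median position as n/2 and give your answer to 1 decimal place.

Cumulative frequencies: 6, 12, 17, 23, 29, 39, 56, 65
n = 65; position = n/2 = 32.5.
This falls in the class 60 to under 72: L = 60, F = 29, f = 10, h = 12.
Median ≈ 60 + ((32.5 − 29) / 10) × 12 = 64.2000

64.2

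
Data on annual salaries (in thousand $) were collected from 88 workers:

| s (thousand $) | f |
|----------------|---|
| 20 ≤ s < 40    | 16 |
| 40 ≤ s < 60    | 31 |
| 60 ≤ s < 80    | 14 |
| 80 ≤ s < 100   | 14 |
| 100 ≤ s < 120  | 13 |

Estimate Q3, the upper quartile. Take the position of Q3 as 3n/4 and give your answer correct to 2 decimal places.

Cumulative frequencies: 16, 47, 61, 75, 88
n = 88; position = 3n/4 = 66.
This falls in the class 80 ≤ s < 100: L = 80, F = 61, f = 14, h = 20.
Upper quartile ≈ 80 + ((66 − 61) / 14) × 20 = 87.1429

87.14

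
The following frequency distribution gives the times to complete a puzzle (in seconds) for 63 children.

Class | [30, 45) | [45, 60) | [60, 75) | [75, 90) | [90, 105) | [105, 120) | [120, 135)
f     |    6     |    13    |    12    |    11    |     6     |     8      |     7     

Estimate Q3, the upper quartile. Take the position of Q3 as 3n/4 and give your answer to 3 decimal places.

103.125

Cumulative frequencies: 6, 19, 31, 42, 48, 56, 63
n = 63; position = 3n/4 = 47.25.
This falls in the class [90, 105): L = 90, F = 42, f = 6, h = 15.
Upper quartile ≈ 90 + ((47.25 − 42) / 6) × 15 = 103.1250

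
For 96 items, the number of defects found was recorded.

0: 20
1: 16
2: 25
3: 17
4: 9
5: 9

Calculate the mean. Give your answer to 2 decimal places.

2.06

Values: 0, 1, 2, 3, 4, 5
Σfx = 20×0 + 16×1 + 25×2 + 17×3 + 9×4 + 9×5 = 198
n = Σf = 96
Mean = 198 / 96 = 2.0625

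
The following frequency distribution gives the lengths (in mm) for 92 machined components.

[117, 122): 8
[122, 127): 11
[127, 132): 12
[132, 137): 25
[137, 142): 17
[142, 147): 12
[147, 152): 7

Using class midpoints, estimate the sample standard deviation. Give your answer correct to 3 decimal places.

8.383

Midpoints: 119.5, 124.5, 129.5, 134.5, 139.5, 144.5, 149.5
n = 92, Σfm = 12394, mean = 134.7174
Σfm² = 1676083
Σf(m − x̄)² = Σfm² − (Σfm)²/n = 1676083 − 12394²/92 = 6395.6522
Sample variance = 6395.6522 / 91 = 70.2819
Standard deviation = √70.2819 = 8.3834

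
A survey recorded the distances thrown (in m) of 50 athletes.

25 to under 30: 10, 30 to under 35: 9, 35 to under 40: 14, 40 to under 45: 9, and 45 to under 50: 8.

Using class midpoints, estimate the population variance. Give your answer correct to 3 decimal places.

44.840

Midpoints: 27.5, 32.5, 37.5, 42.5, 47.5
n = 50, Σfm = 1855, mean = 37.1000
Σfm² = 71062.5
Σf(m − x̄)² = Σfm² − (Σfm)²/n = 71062.5 − 1855²/50 = 2242.0000
Population variance = 2242.0000 / 50 = 44.8400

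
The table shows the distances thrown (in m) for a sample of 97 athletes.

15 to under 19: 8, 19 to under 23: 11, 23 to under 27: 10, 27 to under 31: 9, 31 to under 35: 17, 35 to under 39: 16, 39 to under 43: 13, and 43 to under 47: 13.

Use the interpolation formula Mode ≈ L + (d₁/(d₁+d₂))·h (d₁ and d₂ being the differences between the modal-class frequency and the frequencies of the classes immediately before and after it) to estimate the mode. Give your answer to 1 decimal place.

34.6

Modal class: 31 to under 35 (highest frequency 17).
d₁ = 17 − 9 = 8, d₂ = 17 − 16 = 1
Mode ≈ 31 + (8/(8+1)) × 4 = 31 + 3.5556 = 34.5556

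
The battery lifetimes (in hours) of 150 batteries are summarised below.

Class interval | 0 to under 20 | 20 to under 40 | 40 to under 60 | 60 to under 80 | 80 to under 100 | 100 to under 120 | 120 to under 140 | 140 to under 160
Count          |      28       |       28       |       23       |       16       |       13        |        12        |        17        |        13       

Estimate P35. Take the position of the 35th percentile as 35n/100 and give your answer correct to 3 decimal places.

37.500

Cumulative frequencies: 28, 56, 79, 95, 108, 120, 137, 150
n = 150; position = 35n/100 = 52.5.
This falls in the class 20 to under 40: L = 20, F = 28, f = 28, h = 20.
35th percentile ≈ 20 + ((52.5 − 28) / 28) × 20 = 37.5000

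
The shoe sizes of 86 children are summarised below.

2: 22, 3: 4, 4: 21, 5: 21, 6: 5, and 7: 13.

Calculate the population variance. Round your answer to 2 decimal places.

2.84

Values: 2, 3, 4, 5, 6, 7
n = 86, Σfx = 366, mean = 4.2558
Σfx² = 1802
Σf(x − x̄)² = Σfx² − (Σfx)²/n = 1802 − 366²/86 = 244.3721
Population variance = 244.3721 / 86 = 2.8415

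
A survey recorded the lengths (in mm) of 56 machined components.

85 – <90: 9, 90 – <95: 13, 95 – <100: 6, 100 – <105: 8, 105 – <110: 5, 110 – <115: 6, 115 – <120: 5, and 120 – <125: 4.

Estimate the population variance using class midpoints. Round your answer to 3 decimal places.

122.696

Midpoints: 87.5, 92.5, 97.5, 102.5, 107.5, 112.5, 117.5, 122.5
n = 56, Σfm = 5685, mean = 101.5179
Σfm² = 584000
Σf(m − x̄)² = Σfm² − (Σfm)²/n = 584000 − 5685²/56 = 6870.9821
Population variance = 6870.9821 / 56 = 122.6961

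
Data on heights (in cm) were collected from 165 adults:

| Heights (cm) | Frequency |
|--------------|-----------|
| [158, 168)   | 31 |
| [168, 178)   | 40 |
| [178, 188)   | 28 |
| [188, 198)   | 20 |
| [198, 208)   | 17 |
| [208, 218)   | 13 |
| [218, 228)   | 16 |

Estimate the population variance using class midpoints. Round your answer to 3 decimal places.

367.677

Midpoints: 163, 173, 183, 193, 203, 213, 223
n = 165, Σfm = 30745, mean = 186.3333
Σfm² = 5789485
Σf(m − x̄)² = Σfm² − (Σfm)²/n = 5789485 − 30745²/165 = 60666.6667
Population variance = 60666.6667 / 165 = 367.6768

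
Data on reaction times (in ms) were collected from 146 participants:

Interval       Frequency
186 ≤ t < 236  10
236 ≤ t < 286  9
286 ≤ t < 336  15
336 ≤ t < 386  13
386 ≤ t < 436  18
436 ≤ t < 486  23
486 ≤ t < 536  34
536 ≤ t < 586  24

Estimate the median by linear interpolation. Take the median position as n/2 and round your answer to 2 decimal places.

453.39

Cumulative frequencies: 10, 19, 34, 47, 65, 88, 122, 146
n = 146; position = n/2 = 73.
This falls in the class 436 ≤ t < 486: L = 436, F = 65, f = 23, h = 50.
Median ≈ 436 + ((73 − 65) / 23) × 50 = 453.3913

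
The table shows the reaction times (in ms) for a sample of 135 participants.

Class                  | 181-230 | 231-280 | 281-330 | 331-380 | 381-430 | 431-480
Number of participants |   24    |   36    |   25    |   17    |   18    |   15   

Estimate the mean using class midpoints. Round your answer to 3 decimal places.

310.685

Midpoints: 205.5, 255.5, 305.5, 355.5, 405.5, 455.5
Σfm = 24×205.5 + 36×255.5 + 25×305.5 + 17×355.5 + 18×405.5 + 15×455.5 = 41942.5
n = Σf = 135
Mean = 41942.5 / 135 = 310.6852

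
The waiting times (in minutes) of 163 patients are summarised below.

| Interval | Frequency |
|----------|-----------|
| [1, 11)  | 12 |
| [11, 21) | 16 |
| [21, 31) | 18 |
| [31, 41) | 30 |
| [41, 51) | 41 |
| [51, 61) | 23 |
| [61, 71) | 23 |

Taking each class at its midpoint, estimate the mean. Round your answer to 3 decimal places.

40.294

Midpoints: 6, 16, 26, 36, 46, 56, 66
Σfm = 12×6 + 16×16 + 18×26 + 30×36 + 41×46 + 23×56 + 23×66 = 6568
n = Σf = 163
Mean = 6568 / 163 = 40.2945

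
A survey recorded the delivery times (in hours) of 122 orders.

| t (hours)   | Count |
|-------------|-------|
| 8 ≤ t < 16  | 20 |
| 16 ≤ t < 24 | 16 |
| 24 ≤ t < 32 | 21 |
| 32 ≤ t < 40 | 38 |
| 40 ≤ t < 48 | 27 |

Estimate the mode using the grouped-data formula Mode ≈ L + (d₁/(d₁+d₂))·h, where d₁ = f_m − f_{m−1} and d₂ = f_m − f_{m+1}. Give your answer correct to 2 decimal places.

36.86

Modal class: 32 ≤ t < 40 (highest frequency 38).
d₁ = 38 − 21 = 17, d₂ = 38 − 27 = 11
Mode ≈ 32 + (17/(17+11)) × 8 = 32 + 4.8571 = 36.8571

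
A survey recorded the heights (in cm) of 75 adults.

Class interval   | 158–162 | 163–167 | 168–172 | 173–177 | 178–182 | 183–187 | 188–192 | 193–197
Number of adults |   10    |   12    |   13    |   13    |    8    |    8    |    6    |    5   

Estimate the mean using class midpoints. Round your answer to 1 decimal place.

Midpoints: 160, 165, 170, 175, 180, 185, 190, 195
Σfm = 10×160 + 12×165 + 13×170 + 13×175 + 8×180 + 8×185 + 6×190 + 5×195 = 13100
n = Σf = 75
Mean = 13100 / 75 = 174.6667

174.7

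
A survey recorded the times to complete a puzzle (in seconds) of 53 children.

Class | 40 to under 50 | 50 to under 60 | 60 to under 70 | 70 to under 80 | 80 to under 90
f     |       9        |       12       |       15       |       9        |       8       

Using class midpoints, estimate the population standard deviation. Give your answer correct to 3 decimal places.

12.924

Midpoints: 45, 55, 65, 75, 85
n = 53, Σfm = 3395, mean = 64.0566
Σfm² = 226325
Σf(m − x̄)² = Σfm² − (Σfm)²/n = 226325 − 3395²/53 = 8852.8302
Population variance = 8852.8302 / 53 = 167.0345
Standard deviation = √167.0345 = 12.9242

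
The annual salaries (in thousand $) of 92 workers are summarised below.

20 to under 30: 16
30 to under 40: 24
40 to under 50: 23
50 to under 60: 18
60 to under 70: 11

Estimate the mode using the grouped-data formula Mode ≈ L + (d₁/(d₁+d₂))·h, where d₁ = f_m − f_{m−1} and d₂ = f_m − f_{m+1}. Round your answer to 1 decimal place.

38.9

Modal class: 30 to under 40 (highest frequency 24).
d₁ = 24 − 16 = 8, d₂ = 24 − 23 = 1
Mode ≈ 30 + (8/(8+1)) × 10 = 30 + 8.8889 = 38.8889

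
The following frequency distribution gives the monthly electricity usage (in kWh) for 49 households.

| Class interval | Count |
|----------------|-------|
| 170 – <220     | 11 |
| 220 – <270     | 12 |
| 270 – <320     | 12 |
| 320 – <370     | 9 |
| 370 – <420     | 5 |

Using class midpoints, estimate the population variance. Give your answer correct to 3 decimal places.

4102.457

Midpoints: 195, 245, 295, 345, 395
n = 49, Σfm = 13705, mean = 279.6939
Σfm² = 4034225
Σf(m − x̄)² = Σfm² − (Σfm)²/n = 4034225 − 13705²/49 = 201020.4082
Population variance = 201020.4082 / 49 = 4102.4573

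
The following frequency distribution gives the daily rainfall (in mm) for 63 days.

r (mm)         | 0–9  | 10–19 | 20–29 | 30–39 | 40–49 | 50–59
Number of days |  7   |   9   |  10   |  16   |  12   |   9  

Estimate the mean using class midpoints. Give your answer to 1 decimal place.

31.5

Midpoints: 4.5, 14.5, 24.5, 34.5, 44.5, 54.5
Σfm = 7×4.5 + 9×14.5 + 10×24.5 + 16×34.5 + 12×44.5 + 9×54.5 = 1983.5
n = Σf = 63
Mean = 1983.5 / 63 = 31.4841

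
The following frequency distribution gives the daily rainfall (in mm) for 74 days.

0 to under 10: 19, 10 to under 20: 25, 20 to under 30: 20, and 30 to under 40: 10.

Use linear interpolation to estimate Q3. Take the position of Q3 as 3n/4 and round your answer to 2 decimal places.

Cumulative frequencies: 19, 44, 64, 74
n = 74; position = 3n/4 = 55.5.
This falls in the class 20 to under 30: L = 20, F = 44, f = 20, h = 10.
Upper quartile ≈ 20 + ((55.5 − 44) / 20) × 10 = 25.7500

25.75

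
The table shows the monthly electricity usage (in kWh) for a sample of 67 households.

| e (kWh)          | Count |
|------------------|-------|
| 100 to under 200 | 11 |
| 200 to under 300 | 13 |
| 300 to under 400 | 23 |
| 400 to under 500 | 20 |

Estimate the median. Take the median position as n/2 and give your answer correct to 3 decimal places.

341.304

Cumulative frequencies: 11, 24, 47, 67
n = 67; position = n/2 = 33.5.
This falls in the class 300 to under 400: L = 300, F = 24, f = 23, h = 100.
Median ≈ 300 + ((33.5 − 24) / 23) × 100 = 341.3043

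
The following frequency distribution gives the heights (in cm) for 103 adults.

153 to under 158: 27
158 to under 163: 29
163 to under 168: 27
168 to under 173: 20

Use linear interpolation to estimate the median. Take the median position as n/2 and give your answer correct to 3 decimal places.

162.224

Cumulative frequencies: 27, 56, 83, 103
n = 103; position = n/2 = 51.5.
This falls in the class 158 to under 163: L = 158, F = 27, f = 29, h = 5.
Median ≈ 158 + ((51.5 − 27) / 29) × 5 = 162.2241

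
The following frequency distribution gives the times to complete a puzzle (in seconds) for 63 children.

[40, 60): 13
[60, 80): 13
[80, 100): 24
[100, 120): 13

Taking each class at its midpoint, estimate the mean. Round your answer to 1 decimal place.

Midpoints: 50, 70, 90, 110
Σfm = 13×50 + 13×70 + 24×90 + 13×110 = 5150
n = Σf = 63
Mean = 5150 / 63 = 81.7460

81.7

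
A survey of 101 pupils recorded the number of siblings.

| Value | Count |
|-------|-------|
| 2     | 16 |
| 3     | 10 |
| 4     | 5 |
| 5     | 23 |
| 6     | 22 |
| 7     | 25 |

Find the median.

Cumulative frequencies: 16, 26, 31, 54, 76, 101
n = 101, so the median is the value in position (n+1)/2 = 51.
Position 51 falls at value 5.

5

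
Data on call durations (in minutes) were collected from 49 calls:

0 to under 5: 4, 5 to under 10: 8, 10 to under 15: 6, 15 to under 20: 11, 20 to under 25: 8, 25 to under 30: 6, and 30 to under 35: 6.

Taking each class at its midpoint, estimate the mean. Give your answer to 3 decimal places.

17.908

Midpoints: 2.5, 7.5, 12.5, 17.5, 22.5, 27.5, 32.5
Σfm = 4×2.5 + 8×7.5 + 6×12.5 + 11×17.5 + 8×22.5 + 6×27.5 + 6×32.5 = 877.5
n = Σf = 49
Mean = 877.5 / 49 = 17.9082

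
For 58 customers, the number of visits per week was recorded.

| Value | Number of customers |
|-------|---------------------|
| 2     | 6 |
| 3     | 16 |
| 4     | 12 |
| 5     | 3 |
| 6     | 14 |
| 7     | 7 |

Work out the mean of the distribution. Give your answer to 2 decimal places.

Values: 2, 3, 4, 5, 6, 7
Σfx = 6×2 + 16×3 + 12×4 + 3×5 + 14×6 + 7×7 = 256
n = Σf = 58
Mean = 256 / 58 = 4.4138

4.41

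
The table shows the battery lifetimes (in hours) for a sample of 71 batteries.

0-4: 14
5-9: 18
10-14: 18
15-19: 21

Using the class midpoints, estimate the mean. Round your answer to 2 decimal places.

10.24

Midpoints: 2, 7, 12, 17
Σfm = 14×2 + 18×7 + 18×12 + 21×17 = 727
n = Σf = 71
Mean = 727 / 71 = 10.2394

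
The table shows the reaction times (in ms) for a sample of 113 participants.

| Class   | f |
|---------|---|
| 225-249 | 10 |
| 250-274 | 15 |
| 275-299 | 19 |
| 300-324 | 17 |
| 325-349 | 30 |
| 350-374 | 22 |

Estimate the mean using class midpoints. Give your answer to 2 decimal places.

310.89

Midpoints: 237, 262, 287, 312, 337, 362
Σfm = 10×237 + 15×262 + 19×287 + 17×312 + 30×337 + 22×362 = 35131
n = Σf = 113
Mean = 35131 / 113 = 310.8938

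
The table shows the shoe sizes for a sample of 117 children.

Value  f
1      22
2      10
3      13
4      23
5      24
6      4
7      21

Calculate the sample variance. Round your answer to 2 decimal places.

Values: 1, 2, 3, 4, 5, 6, 7
n = 117, Σfx = 464, mean = 3.9658
Σfx² = 2320
Σf(x − x̄)² = Σfx² − (Σfx)²/n = 2320 − 464²/117 = 479.8632
Sample variance = 479.8632 / 116 = 4.1368

4.14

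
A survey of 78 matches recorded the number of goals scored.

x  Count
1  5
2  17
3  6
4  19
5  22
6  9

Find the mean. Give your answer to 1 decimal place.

Values: 1, 2, 3, 4, 5, 6
Σfx = 5×1 + 17×2 + 6×3 + 19×4 + 22×5 + 9×6 = 297
n = Σf = 78
Mean = 297 / 78 = 3.8077

3.8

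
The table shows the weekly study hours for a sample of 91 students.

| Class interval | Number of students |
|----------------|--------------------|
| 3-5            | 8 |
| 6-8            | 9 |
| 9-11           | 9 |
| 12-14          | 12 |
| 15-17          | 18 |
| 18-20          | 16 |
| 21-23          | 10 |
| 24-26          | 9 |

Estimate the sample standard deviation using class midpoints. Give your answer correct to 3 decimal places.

Midpoints: 4, 7, 10, 13, 16, 19, 22, 25
n = 91, Σfm = 1378, mean = 15.1429
Σfm² = 24346
Σf(m − x̄)² = Σfm² − (Σfm)²/n = 24346 − 1378²/91 = 3479.1429
Sample variance = 3479.1429 / 90 = 38.6571
Standard deviation = √38.6571 = 6.2175

6.217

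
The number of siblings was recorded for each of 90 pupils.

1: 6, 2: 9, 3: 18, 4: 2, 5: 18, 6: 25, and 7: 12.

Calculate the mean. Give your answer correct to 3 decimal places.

Values: 1, 2, 3, 4, 5, 6, 7
Σfx = 6×1 + 9×2 + 18×3 + 2×4 + 18×5 + 25×6 + 12×7 = 410
n = Σf = 90
Mean = 410 / 90 = 4.5556

4.556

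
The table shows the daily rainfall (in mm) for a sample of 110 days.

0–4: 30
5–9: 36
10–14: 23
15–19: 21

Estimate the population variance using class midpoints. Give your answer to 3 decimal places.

28.605

Midpoints: 2, 7, 12, 17
n = 110, Σfm = 945, mean = 8.5909
Σfm² = 11265
Σf(m − x̄)² = Σfm² − (Σfm)²/n = 11265 − 945²/110 = 3146.5909
Population variance = 3146.5909 / 110 = 28.6054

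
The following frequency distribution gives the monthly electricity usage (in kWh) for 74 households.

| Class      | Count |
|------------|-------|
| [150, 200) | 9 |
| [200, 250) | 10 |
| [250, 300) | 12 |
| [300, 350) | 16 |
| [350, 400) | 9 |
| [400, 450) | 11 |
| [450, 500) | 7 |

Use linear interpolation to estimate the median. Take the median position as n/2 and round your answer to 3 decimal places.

318.750

Cumulative frequencies: 9, 19, 31, 47, 56, 67, 74
n = 74; position = n/2 = 37.
This falls in the class [300, 350): L = 300, F = 31, f = 16, h = 50.
Median ≈ 300 + ((37 − 31) / 16) × 50 = 318.7500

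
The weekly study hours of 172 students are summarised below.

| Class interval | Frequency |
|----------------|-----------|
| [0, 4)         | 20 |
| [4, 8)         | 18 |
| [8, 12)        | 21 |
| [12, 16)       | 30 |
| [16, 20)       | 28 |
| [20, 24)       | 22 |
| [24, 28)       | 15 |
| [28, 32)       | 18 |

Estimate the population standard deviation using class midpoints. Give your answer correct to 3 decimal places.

8.528

Midpoints: 2, 6, 10, 14, 18, 22, 26, 30
n = 172, Σfm = 2696, mean = 15.6744
Σfm² = 54768
Σf(m − x̄)² = Σfm² − (Σfm)²/n = 54768 − 2696²/172 = 12509.7674
Population variance = 12509.7674 / 172 = 72.7312
Standard deviation = √72.7312 = 8.5283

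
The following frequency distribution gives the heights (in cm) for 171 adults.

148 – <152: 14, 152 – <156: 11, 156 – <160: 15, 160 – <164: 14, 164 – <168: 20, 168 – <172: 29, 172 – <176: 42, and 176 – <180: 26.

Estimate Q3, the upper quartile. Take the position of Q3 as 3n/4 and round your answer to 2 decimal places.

174.40

Cumulative frequencies: 14, 25, 40, 54, 74, 103, 145, 171
n = 171; position = 3n/4 = 128.25.
This falls in the class 172 – <176: L = 172, F = 103, f = 42, h = 4.
Upper quartile ≈ 172 + ((128.25 − 103) / 42) × 4 = 174.4048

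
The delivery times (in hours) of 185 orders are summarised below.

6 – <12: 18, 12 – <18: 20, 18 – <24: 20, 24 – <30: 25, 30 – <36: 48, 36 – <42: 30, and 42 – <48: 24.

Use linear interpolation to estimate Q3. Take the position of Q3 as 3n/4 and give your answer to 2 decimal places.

37.55

Cumulative frequencies: 18, 38, 58, 83, 131, 161, 185
n = 185; position = 3n/4 = 138.75.
This falls in the class 36 – <42: L = 36, F = 131, f = 30, h = 6.
Upper quartile ≈ 36 + ((138.75 − 131) / 30) × 6 = 37.5500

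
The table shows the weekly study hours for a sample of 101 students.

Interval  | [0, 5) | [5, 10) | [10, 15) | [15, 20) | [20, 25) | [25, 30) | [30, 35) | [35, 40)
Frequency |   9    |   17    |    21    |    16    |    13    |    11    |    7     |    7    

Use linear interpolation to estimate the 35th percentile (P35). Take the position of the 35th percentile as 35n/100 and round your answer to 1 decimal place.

Cumulative frequencies: 9, 26, 47, 63, 76, 87, 94, 101
n = 101; position = 35n/100 = 35.35.
This falls in the class [10, 15): L = 10, F = 26, f = 21, h = 5.
35th percentile ≈ 10 + ((35.35 − 26) / 21) × 5 = 12.2262

12.2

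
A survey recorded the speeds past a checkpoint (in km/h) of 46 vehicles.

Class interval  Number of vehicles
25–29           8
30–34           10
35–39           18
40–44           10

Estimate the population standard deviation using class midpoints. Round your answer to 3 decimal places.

Midpoints: 27, 32, 37, 42
n = 46, Σfm = 1622, mean = 35.2609
Σfm² = 58354
Σf(m − x̄)² = Σfm² − (Σfm)²/n = 58354 − 1622²/46 = 1160.8696
Population variance = 1160.8696 / 46 = 25.2363
Standard deviation = √25.2363 = 5.0236

5.024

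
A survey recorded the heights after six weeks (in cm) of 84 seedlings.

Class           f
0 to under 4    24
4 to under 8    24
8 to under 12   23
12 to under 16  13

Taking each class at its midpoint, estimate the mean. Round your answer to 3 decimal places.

7.190

Midpoints: 2, 6, 10, 14
Σfm = 24×2 + 24×6 + 23×10 + 13×14 = 604
n = Σf = 84
Mean = 604 / 84 = 7.1905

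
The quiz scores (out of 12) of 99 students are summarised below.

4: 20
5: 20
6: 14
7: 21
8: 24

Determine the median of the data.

6

Cumulative frequencies: 20, 40, 54, 75, 99
n = 99, so the median is the value in position (n+1)/2 = 50.
Position 50 falls at value 6.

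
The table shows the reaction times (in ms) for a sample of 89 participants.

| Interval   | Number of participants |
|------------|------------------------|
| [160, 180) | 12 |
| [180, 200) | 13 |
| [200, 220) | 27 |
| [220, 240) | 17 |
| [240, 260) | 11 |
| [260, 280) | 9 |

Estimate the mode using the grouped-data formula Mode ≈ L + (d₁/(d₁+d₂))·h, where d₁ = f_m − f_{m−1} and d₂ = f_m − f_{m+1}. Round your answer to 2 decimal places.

Modal class: [200, 220) (highest frequency 27).
d₁ = 27 − 13 = 14, d₂ = 27 − 17 = 10
Mode ≈ 200 + (14/(14+10)) × 20 = 200 + 11.6667 = 211.6667

211.67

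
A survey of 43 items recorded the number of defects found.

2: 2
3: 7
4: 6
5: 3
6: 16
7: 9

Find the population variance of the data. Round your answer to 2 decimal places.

2.38

Values: 2, 3, 4, 5, 6, 7
n = 43, Σfx = 223, mean = 5.1860
Σfx² = 1259
Σf(x − x̄)² = Σfx² − (Σfx)²/n = 1259 − 223²/43 = 102.5116
Population variance = 102.5116 / 43 = 2.3840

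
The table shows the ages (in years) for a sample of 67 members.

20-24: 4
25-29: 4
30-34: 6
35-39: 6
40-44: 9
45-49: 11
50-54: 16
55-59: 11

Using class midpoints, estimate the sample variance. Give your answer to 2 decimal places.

Midpoints: 22, 27, 32, 37, 42, 47, 52, 57
n = 67, Σfm = 2964, mean = 44.2388
Σfm² = 138388
Σf(m − x̄)² = Σfm² − (Σfm)²/n = 138388 − 2964²/67 = 7264.1791
Sample variance = 7264.1791 / 66 = 110.0633

110.06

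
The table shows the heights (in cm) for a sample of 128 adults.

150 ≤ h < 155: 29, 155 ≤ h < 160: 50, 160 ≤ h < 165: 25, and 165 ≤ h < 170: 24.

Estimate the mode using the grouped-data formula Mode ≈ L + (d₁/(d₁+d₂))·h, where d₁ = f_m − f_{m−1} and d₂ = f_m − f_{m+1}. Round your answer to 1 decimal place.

157.3

Modal class: 155 ≤ h < 160 (highest frequency 50).
d₁ = 50 − 29 = 21, d₂ = 50 − 25 = 25
Mode ≈ 155 + (21/(21+25)) × 5 = 155 + 2.2826 = 157.2826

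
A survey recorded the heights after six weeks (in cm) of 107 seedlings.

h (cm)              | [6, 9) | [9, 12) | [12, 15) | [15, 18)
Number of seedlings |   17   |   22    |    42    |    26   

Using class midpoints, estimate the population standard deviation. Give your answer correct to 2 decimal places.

Midpoints: 7.5, 10.5, 13.5, 16.5
n = 107, Σfm = 1354.5, mean = 12.6589
Σfm² = 18114.75
Σf(m − x̄)² = Σfm² − (Σfm)²/n = 18114.75 − 1354.5²/107 = 968.2991
Population variance = 968.2991 / 107 = 9.0495
Standard deviation = √9.0495 = 3.0082

3.01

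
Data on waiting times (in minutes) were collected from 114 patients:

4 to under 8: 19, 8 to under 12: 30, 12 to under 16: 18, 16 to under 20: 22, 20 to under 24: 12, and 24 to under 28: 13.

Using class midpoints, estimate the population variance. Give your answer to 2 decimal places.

40.77

Midpoints: 6, 10, 14, 18, 22, 26
n = 114, Σfm = 1664, mean = 14.5965
Σfm² = 28936
Σf(m − x̄)² = Σfm² − (Σfm)²/n = 28936 − 1664²/114 = 4647.4386
Population variance = 4647.4386 / 114 = 40.7670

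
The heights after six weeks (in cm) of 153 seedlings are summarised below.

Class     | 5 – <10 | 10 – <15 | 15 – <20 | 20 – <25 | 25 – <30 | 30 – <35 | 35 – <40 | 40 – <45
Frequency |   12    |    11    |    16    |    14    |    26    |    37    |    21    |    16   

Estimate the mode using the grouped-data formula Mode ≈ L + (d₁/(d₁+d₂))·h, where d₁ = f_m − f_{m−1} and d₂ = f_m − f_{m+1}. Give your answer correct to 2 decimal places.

32.04

Modal class: 30 – <35 (highest frequency 37).
d₁ = 37 − 26 = 11, d₂ = 37 − 21 = 16
Mode ≈ 30 + (11/(11+16)) × 5 = 30 + 2.0370 = 32.0370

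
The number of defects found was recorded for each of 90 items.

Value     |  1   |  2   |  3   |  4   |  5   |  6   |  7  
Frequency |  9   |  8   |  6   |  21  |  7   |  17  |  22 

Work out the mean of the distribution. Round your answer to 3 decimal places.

4.644

Values: 1, 2, 3, 4, 5, 6, 7
Σfx = 9×1 + 8×2 + 6×3 + 21×4 + 7×5 + 17×6 + 22×7 = 418
n = Σf = 90
Mean = 418 / 90 = 4.6444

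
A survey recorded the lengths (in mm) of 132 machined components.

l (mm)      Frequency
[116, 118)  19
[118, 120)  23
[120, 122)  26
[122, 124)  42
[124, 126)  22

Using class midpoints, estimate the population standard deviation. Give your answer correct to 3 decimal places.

2.607

Midpoints: 117, 119, 121, 123, 125
n = 132, Σfm = 16022, mean = 121.3788
Σfm² = 1945628
Σf(m − x̄)² = Σfm² − (Σfm)²/n = 1945628 − 16022²/132 = 897.0606
Population variance = 897.0606 / 132 = 6.7959
Standard deviation = √6.7959 = 2.6069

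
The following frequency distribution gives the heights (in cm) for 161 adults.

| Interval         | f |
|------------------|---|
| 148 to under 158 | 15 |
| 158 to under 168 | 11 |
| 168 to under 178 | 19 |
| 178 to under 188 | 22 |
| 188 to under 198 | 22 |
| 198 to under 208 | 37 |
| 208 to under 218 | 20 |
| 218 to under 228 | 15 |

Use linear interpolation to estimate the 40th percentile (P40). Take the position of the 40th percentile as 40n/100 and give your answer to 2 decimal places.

Cumulative frequencies: 15, 26, 45, 67, 89, 126, 146, 161
n = 161; position = 40n/100 = 64.4.
This falls in the class 178 to under 188: L = 178, F = 45, f = 22, h = 10.
40th percentile ≈ 178 + ((64.4 − 45) / 22) × 10 = 186.8182

186.82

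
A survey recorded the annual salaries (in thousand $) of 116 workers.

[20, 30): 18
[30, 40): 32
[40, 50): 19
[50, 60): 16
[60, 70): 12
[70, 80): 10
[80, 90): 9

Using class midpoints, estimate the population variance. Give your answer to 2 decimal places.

Midpoints: 25, 35, 45, 55, 65, 75, 85
n = 116, Σfm = 5600, mean = 48.2759
Σfm² = 309300
Σf(m − x̄)² = Σfm² − (Σfm)²/n = 309300 − 5600²/116 = 38955.1724
Population variance = 38955.1724 / 116 = 335.8205

335.82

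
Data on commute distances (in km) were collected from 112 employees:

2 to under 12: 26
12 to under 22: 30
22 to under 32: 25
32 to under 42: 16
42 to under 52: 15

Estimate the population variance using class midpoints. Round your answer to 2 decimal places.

177.17

Midpoints: 7, 17, 27, 37, 47
n = 112, Σfm = 2664, mean = 23.7857
Σfm² = 83208
Σf(m − x̄)² = Σfm² − (Σfm)²/n = 83208 − 2664²/112 = 19842.8571
Population variance = 19842.8571 / 112 = 177.1684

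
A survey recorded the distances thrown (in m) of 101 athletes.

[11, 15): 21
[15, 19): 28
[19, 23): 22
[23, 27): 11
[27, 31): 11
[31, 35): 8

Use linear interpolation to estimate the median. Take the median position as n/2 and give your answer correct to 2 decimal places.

19.27

Cumulative frequencies: 21, 49, 71, 82, 93, 101
n = 101; position = n/2 = 50.5.
This falls in the class [19, 23): L = 19, F = 49, f = 22, h = 4.
Median ≈ 19 + ((50.5 − 49) / 22) × 4 = 19.2727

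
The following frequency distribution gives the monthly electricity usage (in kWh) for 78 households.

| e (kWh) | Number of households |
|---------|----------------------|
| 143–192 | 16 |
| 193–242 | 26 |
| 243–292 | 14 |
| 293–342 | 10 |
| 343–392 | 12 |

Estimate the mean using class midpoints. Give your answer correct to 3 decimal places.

252.115

Midpoints: 167.5, 217.5, 267.5, 317.5, 367.5
Σfm = 16×167.5 + 26×217.5 + 14×267.5 + 10×317.5 + 12×367.5 = 19665
n = Σf = 78
Mean = 19665 / 78 = 252.1154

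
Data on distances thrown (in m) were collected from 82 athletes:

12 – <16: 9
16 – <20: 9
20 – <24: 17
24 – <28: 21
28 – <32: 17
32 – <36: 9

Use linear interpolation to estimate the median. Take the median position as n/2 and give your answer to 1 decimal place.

Cumulative frequencies: 9, 18, 35, 56, 73, 82
n = 82; position = n/2 = 41.
This falls in the class 24 – <28: L = 24, F = 35, f = 21, h = 4.
Median ≈ 24 + ((41 − 35) / 21) × 4 = 25.1429

25.1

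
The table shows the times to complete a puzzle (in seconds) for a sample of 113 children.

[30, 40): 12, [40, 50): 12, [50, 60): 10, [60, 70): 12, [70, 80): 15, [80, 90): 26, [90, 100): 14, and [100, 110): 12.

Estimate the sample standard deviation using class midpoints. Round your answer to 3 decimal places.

21.877

Midpoints: 35, 45, 55, 65, 75, 85, 95, 105
n = 113, Σfm = 8215, mean = 72.6991
Σfm² = 650825
Σf(m − x̄)² = Σfm² − (Σfm)²/n = 650825 − 8215²/113 = 53601.7699
Sample variance = 53601.7699 / 112 = 478.5872
Standard deviation = √478.5872 = 21.8766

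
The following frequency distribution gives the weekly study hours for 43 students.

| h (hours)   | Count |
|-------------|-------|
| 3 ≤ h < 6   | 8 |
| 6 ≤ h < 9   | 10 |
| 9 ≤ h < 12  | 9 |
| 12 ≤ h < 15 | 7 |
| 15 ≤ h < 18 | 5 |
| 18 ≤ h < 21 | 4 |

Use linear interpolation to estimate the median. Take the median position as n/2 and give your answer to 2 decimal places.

Cumulative frequencies: 8, 18, 27, 34, 39, 43
n = 43; position = n/2 = 21.5.
This falls in the class 9 ≤ h < 12: L = 9, F = 18, f = 9, h = 3.
Median ≈ 9 + ((21.5 − 18) / 9) × 3 = 10.1667

10.17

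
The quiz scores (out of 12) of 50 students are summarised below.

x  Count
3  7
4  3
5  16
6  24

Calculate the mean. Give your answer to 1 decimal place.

Values: 3, 4, 5, 6
Σfx = 7×3 + 3×4 + 16×5 + 24×6 = 257
n = Σf = 50
Mean = 257 / 50 = 5.1400

5.1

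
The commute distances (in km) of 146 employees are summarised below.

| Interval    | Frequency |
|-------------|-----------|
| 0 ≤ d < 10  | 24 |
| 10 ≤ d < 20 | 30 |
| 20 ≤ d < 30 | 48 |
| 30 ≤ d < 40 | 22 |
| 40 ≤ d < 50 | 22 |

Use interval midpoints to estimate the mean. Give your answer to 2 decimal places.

24.18

Midpoints: 5, 15, 25, 35, 45
Σfm = 24×5 + 30×15 + 48×25 + 22×35 + 22×45 = 3530
n = Σf = 146
Mean = 3530 / 146 = 24.1781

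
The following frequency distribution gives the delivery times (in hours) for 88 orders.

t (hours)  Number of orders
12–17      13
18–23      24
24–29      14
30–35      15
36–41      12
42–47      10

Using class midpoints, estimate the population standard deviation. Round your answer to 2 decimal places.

Midpoints: 14.5, 20.5, 26.5, 32.5, 38.5, 44.5
n = 88, Σfm = 2446, mean = 27.7955
Σfm² = 76084
Σf(m − x̄)² = Σfm² − (Σfm)²/n = 76084 − 2446²/88 = 8096.3182
Population variance = 8096.3182 / 88 = 92.0036
Standard deviation = √92.0036 = 9.5919

9.59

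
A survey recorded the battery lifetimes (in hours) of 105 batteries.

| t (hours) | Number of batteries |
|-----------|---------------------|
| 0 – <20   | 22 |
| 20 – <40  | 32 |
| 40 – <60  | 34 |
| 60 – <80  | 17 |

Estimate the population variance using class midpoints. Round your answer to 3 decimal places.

Midpoints: 10, 30, 50, 70
n = 105, Σfm = 4070, mean = 38.7619
Σfm² = 199300
Σf(m − x̄)² = Σfm² − (Σfm)²/n = 199300 − 4070²/105 = 41539.0476
Population variance = 41539.0476 / 105 = 395.6100

395.610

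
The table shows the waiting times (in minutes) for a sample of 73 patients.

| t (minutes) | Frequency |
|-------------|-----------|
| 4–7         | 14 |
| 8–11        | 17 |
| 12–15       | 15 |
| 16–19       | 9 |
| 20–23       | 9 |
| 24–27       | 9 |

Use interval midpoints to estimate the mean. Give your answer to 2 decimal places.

Midpoints: 5.5, 9.5, 13.5, 17.5, 21.5, 25.5
Σfm = 14×5.5 + 17×9.5 + 15×13.5 + 9×17.5 + 9×21.5 + 9×25.5 = 1021.5
n = Σf = 73
Mean = 1021.5 / 73 = 13.9932

13.99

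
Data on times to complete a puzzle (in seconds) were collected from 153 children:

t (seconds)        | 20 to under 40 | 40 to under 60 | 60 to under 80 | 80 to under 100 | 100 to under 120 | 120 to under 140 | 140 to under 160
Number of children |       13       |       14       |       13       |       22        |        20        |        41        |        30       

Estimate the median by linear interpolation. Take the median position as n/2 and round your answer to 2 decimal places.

114.50

Cumulative frequencies: 13, 27, 40, 62, 82, 123, 153
n = 153; position = n/2 = 76.5.
This falls in the class 100 to under 120: L = 100, F = 62, f = 20, h = 20.
Median ≈ 100 + ((76.5 − 62) / 20) × 20 = 114.5000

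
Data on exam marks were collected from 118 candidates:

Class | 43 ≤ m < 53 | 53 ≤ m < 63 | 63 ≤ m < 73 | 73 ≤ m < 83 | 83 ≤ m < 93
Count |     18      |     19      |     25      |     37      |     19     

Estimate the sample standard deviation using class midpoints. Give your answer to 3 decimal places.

13.094

Midpoints: 48, 58, 68, 78, 88
n = 118, Σfm = 8224, mean = 69.6949
Σfm² = 593232
Σf(m − x̄)² = Σfm² − (Σfm)²/n = 593232 − 8224²/118 = 20061.0169
Sample variance = 20061.0169 / 117 = 171.4617
Standard deviation = √171.4617 = 13.0943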